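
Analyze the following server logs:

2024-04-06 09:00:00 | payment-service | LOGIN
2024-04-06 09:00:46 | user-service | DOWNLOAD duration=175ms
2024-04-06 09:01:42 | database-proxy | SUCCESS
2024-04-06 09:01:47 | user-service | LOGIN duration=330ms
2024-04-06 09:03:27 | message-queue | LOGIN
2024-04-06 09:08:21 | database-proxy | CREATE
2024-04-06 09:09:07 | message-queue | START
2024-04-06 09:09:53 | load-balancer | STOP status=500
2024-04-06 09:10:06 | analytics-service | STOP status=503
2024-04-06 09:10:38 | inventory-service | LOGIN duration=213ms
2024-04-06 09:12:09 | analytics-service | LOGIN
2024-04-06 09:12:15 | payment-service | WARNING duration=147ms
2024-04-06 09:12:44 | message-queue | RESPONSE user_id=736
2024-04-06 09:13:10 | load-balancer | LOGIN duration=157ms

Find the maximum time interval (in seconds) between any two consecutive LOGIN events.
431

To find the longest gap:

1. Extract all LOGIN events in chronological order
2. Calculate time differences between consecutive events
3. Find the maximum difference
4. Longest gap: 431 seconds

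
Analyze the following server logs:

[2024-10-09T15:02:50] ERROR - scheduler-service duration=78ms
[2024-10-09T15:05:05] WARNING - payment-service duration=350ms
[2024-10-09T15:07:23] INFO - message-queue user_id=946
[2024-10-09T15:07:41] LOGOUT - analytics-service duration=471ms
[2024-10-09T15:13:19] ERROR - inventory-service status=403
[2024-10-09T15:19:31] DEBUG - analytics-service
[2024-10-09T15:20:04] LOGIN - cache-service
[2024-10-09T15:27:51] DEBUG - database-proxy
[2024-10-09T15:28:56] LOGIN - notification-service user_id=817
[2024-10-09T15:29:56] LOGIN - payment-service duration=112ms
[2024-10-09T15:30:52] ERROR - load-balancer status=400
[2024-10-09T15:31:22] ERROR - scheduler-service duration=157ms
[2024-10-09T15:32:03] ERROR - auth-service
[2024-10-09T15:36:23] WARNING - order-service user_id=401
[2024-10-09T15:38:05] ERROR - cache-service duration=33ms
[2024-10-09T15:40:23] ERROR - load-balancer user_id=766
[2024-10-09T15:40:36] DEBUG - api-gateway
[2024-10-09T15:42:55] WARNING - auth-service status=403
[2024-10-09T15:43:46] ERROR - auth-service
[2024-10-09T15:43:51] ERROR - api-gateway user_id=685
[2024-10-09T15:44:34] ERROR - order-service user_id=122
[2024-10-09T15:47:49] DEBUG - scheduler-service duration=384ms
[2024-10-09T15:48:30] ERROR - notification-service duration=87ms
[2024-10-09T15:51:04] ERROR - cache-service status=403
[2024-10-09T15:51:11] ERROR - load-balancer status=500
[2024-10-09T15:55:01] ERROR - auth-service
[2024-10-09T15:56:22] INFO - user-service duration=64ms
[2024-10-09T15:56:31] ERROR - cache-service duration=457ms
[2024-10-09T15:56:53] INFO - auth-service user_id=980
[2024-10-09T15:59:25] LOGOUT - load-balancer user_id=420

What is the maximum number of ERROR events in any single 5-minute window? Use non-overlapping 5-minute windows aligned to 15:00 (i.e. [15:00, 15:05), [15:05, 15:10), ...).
4

To find the burst window:

1. Divide the log period into non-overlapping 5-minute windows starting at 15:00
2. Count ERROR events in each window
3. Find the window with maximum count
4. Maximum events in a window: 4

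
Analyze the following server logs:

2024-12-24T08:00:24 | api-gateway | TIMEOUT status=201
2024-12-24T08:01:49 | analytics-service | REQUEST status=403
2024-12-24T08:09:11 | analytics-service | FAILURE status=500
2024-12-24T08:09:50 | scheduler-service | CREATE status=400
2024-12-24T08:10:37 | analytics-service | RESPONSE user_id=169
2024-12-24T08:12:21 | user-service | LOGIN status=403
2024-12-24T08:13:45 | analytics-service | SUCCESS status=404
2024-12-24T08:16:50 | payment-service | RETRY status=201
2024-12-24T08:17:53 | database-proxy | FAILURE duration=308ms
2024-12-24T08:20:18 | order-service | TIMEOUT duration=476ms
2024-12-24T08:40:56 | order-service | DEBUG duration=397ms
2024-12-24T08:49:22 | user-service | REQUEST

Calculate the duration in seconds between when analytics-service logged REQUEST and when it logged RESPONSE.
528

To find the time between events:

1. Locate the first REQUEST event for analytics-service: 2024-12-24T08:01:49
2. Locate the first RESPONSE event for analytics-service: 2024-12-24T08:10:37
3. Calculate the difference: 2024-12-24T08:10:37 - 2024-12-24T08:01:49 = 528 seconds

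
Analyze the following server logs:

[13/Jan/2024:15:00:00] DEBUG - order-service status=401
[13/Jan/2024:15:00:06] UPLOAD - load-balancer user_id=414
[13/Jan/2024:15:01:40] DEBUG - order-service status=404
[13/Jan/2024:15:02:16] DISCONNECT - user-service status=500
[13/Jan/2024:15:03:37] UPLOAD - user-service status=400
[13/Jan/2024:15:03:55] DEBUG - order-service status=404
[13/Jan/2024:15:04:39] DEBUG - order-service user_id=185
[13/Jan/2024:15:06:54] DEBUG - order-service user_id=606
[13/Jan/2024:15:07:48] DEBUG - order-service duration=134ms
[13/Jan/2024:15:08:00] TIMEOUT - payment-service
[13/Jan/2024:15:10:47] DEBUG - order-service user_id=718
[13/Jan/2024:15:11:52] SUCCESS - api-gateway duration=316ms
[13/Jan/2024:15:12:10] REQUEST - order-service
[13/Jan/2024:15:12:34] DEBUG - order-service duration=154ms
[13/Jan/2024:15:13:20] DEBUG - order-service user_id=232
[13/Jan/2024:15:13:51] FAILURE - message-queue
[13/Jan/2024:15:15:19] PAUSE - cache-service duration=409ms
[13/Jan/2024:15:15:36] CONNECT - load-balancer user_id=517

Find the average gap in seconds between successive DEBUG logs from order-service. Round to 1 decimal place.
100.0

To calculate average interval:

1. Find all DEBUG events for order-service in order
2. Calculate time gaps between consecutive events
3. Compute mean of gaps: 800 / 8 = 100.0 seconds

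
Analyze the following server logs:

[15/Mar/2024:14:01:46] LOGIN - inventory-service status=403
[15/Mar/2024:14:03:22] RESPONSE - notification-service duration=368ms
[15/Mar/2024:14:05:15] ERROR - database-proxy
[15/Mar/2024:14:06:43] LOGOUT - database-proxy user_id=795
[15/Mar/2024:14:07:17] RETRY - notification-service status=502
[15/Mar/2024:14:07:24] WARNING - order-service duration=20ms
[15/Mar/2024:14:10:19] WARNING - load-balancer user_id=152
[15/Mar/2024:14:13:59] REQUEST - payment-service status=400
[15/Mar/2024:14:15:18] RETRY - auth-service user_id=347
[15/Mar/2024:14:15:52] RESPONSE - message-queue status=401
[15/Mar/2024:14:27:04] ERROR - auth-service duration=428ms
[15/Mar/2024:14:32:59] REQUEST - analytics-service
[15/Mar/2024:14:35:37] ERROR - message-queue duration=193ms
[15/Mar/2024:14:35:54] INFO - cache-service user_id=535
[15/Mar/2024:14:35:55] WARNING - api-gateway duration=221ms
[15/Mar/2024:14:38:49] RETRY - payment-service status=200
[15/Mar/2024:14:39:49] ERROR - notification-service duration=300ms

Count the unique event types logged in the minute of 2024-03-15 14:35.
3

To count unique event types:

1. Filter events in the minute starting at 2024-03-15 14:35
2. Extract event types from matching entries
3. Count unique types: 3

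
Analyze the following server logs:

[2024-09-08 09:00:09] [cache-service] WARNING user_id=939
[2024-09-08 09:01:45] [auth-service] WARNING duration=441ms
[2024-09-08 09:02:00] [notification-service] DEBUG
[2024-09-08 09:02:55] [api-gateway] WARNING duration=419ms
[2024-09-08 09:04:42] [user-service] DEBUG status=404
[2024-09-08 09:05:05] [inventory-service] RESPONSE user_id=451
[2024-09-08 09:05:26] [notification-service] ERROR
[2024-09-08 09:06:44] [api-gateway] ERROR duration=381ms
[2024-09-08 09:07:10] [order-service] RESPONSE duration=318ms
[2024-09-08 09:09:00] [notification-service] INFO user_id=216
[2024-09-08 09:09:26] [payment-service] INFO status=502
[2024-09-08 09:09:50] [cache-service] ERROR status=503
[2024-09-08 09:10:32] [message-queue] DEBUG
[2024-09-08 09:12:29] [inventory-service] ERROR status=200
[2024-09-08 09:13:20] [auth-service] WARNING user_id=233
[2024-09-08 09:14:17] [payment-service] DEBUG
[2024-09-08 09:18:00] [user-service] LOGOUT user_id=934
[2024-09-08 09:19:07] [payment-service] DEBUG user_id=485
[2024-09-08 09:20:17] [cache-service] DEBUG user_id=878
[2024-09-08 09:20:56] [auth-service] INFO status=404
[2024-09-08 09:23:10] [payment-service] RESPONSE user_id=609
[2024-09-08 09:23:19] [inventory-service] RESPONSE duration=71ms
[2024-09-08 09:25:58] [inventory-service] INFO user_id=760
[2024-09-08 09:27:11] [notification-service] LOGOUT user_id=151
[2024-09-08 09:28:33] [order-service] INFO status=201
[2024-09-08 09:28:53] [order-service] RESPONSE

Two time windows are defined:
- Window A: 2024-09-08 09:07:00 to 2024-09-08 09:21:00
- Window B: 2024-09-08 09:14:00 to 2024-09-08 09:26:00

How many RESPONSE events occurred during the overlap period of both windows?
0

To find overlap events:

1. Window A: 2024-09-08 09:07:00 to 2024-09-08 09:21:00
2. Window B: 2024-09-08 09:14:00 to 2024-09-08 09:26:00
3. Overlap period: 2024-09-08 09:14:00 to 2024-09-08 09:21:00
4. Count RESPONSE events in overlap: 0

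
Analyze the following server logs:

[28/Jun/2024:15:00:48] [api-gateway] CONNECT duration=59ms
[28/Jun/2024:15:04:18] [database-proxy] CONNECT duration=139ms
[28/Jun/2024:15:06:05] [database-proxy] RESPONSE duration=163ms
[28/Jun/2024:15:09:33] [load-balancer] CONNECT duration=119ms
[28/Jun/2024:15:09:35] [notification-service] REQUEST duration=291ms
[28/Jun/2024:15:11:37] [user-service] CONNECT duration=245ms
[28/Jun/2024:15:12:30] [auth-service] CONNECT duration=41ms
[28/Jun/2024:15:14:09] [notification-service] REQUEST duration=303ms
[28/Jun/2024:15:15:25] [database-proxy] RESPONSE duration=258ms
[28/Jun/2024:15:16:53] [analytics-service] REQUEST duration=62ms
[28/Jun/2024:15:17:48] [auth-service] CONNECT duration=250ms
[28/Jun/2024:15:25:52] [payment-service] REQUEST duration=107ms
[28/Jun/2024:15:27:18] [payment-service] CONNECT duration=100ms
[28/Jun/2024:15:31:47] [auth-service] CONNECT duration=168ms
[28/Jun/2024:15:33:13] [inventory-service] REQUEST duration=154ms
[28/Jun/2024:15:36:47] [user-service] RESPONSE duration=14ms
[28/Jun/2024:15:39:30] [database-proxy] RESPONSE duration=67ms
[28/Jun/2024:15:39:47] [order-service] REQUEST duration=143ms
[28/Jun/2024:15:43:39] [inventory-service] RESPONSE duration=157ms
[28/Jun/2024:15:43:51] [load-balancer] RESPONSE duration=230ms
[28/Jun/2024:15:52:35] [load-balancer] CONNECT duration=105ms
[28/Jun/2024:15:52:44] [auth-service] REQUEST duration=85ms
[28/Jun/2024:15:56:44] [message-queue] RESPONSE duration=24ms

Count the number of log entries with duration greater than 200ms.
6

To count timeouts:

1. Threshold: 200ms
2. Extract duration from each log entry
3. Count entries where duration > 200
4. Timeout count: 6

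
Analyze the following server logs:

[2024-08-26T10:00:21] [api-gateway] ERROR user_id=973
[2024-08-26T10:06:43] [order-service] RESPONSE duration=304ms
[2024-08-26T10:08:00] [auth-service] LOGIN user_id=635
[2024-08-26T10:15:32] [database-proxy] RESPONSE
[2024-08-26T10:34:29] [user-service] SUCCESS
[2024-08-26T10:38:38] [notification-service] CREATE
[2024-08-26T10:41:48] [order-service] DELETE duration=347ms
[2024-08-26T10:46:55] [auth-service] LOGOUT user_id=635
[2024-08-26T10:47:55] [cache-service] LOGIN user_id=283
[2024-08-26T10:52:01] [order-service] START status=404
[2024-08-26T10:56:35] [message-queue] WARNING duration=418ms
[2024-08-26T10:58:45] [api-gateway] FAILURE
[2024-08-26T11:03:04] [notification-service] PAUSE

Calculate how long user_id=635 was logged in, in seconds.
2335

To calculate session duration:

1. Find LOGIN event for user_id=635: 2024-08-26T10:08:00
2. Find LOGOUT event for user_id=635: 2024-08-26T10:46:55
3. Session duration: 2024-08-26T10:46:55 - 2024-08-26T10:08:00 = 2335 seconds (38 minutes)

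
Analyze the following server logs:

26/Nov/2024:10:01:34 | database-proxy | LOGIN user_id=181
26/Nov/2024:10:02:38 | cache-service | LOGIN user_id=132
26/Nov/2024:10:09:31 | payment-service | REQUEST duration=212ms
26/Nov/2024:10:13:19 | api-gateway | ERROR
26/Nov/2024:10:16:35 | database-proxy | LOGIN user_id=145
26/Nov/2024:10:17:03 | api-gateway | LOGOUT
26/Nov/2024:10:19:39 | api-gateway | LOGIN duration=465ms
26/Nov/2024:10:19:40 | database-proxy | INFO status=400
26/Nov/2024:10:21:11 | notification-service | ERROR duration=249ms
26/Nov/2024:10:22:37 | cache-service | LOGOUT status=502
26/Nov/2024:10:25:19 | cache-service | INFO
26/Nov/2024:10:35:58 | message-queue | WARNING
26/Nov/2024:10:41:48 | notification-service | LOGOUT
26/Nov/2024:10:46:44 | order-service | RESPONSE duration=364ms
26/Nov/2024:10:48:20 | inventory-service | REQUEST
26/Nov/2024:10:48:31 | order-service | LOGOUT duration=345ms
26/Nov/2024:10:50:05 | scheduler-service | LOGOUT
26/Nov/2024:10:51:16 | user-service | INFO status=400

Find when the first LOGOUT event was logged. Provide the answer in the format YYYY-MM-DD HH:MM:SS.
2024-11-26 10:17:03

To find the first event:

1. Filter for all LOGOUT events
2. Sort by timestamp
3. Select the first one
4. Timestamp: 2024-11-26 10:17:03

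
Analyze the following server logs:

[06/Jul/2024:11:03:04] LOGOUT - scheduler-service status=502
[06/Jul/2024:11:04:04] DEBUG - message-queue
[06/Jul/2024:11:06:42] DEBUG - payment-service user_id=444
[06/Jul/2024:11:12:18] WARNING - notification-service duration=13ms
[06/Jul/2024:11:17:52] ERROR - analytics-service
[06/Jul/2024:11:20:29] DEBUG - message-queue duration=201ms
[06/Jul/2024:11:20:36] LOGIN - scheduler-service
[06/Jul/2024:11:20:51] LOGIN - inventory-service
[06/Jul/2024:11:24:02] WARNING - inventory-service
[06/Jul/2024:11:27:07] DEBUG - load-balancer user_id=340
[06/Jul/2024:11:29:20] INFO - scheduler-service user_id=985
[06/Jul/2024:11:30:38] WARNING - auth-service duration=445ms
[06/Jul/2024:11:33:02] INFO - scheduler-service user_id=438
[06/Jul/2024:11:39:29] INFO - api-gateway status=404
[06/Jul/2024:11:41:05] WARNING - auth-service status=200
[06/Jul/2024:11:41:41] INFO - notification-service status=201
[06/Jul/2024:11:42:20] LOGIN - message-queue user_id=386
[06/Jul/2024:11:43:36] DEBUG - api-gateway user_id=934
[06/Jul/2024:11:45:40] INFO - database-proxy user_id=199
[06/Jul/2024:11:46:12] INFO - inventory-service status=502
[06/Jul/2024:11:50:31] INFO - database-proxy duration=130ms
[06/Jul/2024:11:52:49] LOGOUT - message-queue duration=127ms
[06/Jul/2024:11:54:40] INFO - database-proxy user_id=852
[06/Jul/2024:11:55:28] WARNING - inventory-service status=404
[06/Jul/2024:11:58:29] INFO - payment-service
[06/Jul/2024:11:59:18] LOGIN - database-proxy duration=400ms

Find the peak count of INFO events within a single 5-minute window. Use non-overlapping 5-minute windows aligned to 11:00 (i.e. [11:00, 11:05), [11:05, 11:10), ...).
2

To find the burst window:

1. Divide the log period into non-overlapping 5-minute windows starting at 11:00
2. Count INFO events in each window
3. Find the window with maximum count
4. Maximum events in a window: 2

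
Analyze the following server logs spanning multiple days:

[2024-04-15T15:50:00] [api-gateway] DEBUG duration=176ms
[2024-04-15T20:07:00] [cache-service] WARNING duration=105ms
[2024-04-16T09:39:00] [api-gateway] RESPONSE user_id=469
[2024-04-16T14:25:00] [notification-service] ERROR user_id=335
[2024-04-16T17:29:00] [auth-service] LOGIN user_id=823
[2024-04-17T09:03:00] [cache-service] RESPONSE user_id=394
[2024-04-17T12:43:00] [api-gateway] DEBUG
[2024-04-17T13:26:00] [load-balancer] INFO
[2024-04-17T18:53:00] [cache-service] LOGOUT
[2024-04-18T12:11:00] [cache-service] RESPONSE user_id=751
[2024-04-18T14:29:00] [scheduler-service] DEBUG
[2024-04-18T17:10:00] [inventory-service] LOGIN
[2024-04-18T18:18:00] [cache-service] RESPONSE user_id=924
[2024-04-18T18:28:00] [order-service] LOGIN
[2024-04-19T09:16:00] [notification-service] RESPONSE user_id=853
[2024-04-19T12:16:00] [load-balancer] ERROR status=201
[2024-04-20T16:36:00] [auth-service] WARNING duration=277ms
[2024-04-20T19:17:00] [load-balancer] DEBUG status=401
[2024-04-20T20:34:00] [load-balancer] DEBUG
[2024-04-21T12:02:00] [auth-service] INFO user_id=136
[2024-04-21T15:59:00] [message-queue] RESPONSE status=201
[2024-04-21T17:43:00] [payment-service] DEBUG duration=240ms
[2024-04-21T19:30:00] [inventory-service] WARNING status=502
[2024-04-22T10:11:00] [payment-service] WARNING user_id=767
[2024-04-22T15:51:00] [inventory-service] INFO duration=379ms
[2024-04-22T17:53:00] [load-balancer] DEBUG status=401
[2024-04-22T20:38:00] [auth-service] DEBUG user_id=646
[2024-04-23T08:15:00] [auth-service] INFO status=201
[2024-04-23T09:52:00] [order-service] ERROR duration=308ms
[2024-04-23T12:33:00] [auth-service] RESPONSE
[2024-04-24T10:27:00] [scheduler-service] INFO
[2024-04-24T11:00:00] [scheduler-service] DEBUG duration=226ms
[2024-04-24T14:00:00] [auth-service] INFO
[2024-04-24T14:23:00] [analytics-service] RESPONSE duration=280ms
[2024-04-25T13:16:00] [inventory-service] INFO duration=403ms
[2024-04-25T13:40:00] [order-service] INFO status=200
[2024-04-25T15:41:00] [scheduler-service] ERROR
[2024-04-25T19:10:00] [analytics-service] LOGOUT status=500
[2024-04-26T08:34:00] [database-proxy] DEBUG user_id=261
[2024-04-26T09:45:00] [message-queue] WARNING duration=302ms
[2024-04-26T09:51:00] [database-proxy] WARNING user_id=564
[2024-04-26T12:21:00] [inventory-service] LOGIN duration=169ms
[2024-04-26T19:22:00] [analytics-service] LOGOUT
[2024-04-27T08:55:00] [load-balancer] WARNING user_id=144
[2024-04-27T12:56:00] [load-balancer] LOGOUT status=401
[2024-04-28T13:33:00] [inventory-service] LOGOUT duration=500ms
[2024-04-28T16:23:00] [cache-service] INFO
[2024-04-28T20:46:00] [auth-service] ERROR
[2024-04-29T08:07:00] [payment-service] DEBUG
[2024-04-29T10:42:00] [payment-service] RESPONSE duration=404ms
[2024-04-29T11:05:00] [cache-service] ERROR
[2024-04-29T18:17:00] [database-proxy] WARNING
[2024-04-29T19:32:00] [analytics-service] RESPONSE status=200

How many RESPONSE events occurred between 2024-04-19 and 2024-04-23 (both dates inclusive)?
3

To filter by date range:

1. Date range: 2024-04-19 through 2024-04-23, both dates inclusive
2. Filter for RESPONSE events whose date falls in this range
3. Count matching events: 3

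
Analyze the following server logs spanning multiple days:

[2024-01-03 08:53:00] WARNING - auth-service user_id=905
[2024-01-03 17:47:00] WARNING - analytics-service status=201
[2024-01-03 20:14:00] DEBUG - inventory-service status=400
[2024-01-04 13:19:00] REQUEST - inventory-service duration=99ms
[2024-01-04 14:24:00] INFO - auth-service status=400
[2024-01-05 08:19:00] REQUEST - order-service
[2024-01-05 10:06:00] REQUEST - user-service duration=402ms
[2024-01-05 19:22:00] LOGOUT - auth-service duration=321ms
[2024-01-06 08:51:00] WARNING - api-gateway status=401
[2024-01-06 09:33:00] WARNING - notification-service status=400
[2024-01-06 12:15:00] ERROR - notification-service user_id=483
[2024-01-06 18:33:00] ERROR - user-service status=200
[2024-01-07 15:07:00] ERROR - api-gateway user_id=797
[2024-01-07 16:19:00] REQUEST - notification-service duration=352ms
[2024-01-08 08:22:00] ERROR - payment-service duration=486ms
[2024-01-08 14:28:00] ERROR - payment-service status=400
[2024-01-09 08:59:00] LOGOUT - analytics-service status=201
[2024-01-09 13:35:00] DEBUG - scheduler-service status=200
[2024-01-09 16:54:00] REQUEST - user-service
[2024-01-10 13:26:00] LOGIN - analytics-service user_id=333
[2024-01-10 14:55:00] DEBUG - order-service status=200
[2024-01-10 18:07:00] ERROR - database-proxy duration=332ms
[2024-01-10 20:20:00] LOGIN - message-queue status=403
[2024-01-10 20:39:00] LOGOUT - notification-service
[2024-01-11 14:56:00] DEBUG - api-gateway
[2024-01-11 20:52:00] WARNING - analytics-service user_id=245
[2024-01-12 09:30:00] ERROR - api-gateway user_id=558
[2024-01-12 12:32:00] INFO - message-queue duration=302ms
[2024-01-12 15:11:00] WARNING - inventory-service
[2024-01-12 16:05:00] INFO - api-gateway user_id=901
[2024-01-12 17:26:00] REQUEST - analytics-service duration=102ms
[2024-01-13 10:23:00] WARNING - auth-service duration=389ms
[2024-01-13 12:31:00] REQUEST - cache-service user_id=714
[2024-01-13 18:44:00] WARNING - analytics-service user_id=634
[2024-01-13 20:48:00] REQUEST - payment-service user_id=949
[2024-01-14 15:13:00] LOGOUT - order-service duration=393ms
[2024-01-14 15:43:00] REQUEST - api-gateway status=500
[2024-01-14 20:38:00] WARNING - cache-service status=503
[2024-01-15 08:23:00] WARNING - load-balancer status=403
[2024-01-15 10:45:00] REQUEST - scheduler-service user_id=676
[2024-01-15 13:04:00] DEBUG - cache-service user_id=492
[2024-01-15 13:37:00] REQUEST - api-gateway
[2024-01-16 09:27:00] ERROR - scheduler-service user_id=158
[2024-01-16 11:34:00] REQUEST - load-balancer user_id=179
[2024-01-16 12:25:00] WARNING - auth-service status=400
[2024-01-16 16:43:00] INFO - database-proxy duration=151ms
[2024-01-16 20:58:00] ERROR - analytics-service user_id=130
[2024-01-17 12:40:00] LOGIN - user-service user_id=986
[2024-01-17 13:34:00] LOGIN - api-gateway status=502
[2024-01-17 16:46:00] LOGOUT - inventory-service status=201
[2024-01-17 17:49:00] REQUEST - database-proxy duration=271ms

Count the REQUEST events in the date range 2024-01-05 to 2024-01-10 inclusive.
4

To filter by date range:

1. Date range: 2024-01-05 through 2024-01-10, both dates inclusive
2. Filter for REQUEST events whose date falls in this range
3. Count matching events: 4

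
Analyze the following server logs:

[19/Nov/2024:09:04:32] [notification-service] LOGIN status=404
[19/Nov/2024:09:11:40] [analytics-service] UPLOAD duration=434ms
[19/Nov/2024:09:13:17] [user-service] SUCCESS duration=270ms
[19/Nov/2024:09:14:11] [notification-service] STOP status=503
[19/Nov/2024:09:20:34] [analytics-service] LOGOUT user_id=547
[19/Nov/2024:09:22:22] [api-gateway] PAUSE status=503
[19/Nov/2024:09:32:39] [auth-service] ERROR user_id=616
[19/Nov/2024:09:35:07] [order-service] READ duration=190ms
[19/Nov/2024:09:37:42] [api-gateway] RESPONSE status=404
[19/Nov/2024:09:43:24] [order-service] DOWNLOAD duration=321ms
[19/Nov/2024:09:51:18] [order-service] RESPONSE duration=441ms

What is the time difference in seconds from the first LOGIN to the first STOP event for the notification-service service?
579

To find the time between events:

1. Locate the first LOGIN event for notification-service: 19/Nov/2024:09:04:32
2. Locate the first STOP event for notification-service: 19/Nov/2024:09:14:11
3. Calculate the difference: 19/Nov/2024:09:14:11 - 19/Nov/2024:09:04:32 = 579 seconds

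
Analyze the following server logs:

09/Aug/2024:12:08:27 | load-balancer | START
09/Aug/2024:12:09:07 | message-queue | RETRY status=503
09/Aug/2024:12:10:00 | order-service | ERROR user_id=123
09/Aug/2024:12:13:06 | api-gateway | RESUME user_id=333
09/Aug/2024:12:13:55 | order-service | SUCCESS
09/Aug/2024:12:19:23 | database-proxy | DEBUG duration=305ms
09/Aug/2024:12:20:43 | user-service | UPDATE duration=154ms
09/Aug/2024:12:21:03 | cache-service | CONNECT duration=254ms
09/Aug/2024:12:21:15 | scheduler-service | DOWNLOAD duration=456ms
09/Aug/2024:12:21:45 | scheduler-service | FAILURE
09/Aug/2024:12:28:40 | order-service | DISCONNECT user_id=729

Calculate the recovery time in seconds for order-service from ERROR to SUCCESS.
235

To calculate recovery time:

1. Find ERROR event for order-service: 09/Aug/2024:12:10:00
2. Find next SUCCESS event for order-service: 09/Aug/2024:12:13:55
3. Recovery time: 09/Aug/2024:12:13:55 - 09/Aug/2024:12:10:00 = 235 seconds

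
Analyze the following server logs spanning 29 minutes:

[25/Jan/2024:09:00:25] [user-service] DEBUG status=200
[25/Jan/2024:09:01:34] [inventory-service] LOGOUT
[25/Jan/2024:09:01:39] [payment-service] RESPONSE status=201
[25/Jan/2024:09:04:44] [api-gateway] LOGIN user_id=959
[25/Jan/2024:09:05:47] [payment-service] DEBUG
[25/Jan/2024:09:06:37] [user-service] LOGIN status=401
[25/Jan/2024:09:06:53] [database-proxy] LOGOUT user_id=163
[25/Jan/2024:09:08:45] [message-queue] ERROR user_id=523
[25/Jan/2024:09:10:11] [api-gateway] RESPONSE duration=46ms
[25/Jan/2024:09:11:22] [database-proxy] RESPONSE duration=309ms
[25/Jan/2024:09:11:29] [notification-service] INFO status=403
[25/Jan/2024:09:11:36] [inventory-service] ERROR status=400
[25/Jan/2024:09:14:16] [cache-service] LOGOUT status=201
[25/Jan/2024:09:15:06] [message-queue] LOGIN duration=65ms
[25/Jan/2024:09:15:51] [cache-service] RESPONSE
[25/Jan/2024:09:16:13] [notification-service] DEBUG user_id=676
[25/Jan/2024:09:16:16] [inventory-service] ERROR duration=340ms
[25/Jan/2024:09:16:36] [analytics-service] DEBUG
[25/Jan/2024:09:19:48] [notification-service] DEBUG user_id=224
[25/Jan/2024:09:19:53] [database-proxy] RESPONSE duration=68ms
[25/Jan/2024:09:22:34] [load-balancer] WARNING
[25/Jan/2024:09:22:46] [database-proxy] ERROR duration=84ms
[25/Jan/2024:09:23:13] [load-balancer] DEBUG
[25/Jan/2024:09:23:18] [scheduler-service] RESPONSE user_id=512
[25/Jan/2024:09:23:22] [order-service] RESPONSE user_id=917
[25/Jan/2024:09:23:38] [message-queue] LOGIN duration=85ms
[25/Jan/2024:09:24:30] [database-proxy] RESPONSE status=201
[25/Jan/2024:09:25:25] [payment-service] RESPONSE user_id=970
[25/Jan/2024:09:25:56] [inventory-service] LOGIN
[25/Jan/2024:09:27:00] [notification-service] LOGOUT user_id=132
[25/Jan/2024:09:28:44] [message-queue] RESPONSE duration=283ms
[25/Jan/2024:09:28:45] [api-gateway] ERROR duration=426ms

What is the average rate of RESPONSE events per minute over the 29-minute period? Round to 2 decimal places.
0.34

To calculate the rate:

1. Count total RESPONSE events: 10
2. Total time period: 29 minutes
3. Rate = 10 / 29 = 0.34 events per minute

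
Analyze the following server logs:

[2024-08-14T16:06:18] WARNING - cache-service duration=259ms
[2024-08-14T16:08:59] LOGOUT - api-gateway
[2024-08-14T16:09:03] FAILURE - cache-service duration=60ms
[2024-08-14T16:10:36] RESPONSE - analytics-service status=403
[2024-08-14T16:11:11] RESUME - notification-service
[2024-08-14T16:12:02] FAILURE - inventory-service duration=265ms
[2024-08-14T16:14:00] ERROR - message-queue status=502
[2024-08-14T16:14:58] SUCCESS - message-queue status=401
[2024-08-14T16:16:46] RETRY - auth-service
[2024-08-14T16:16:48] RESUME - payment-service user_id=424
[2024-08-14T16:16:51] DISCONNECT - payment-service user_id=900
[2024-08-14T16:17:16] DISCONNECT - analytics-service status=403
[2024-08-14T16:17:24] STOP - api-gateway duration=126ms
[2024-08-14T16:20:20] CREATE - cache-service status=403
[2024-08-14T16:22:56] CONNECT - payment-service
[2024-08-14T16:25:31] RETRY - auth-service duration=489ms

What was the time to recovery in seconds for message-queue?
58

To calculate recovery time:

1. Find ERROR event for message-queue: 2024-08-14T16:14:00
2. Find next SUCCESS event for message-queue: 2024-08-14T16:14:58
3. Recovery time: 2024-08-14T16:14:58 - 2024-08-14T16:14:00 = 58 seconds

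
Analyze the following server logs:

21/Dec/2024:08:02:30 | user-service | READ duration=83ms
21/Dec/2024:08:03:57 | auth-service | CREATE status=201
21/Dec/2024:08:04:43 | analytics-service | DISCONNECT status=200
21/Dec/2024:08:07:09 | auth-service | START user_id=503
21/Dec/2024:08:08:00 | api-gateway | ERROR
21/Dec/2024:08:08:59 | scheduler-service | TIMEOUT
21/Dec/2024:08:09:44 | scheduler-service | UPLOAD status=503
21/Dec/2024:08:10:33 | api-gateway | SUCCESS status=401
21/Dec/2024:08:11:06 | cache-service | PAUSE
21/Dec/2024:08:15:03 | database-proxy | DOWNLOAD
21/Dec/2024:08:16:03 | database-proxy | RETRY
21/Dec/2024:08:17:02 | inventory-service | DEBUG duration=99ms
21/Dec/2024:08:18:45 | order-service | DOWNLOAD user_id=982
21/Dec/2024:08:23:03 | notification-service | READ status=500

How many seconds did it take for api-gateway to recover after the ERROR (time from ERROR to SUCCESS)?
153

To calculate recovery time:

1. Find ERROR event for api-gateway: 21/Dec/2024:08:08:00
2. Find next SUCCESS event for api-gateway: 21/Dec/2024:08:10:33
3. Recovery time: 21/Dec/2024:08:10:33 - 21/Dec/2024:08:08:00 = 153 seconds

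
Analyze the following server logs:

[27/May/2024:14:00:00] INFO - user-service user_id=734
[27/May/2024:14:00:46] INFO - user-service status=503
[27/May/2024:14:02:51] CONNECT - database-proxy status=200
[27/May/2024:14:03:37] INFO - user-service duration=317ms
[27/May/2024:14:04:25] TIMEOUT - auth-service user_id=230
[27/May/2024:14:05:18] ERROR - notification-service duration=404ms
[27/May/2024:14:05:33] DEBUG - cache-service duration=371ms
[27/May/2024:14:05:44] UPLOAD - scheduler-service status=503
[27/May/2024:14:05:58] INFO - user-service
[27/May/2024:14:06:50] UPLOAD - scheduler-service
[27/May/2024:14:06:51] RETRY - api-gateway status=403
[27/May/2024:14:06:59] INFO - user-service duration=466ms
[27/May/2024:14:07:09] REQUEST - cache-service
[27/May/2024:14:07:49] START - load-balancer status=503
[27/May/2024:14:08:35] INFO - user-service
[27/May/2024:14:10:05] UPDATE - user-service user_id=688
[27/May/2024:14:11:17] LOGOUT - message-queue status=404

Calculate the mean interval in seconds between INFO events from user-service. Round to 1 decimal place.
103.0

To calculate average interval:

1. Find all INFO events for user-service in order
2. Calculate time gaps between consecutive events
3. Compute mean of gaps: 515 / 5 = 103.0 seconds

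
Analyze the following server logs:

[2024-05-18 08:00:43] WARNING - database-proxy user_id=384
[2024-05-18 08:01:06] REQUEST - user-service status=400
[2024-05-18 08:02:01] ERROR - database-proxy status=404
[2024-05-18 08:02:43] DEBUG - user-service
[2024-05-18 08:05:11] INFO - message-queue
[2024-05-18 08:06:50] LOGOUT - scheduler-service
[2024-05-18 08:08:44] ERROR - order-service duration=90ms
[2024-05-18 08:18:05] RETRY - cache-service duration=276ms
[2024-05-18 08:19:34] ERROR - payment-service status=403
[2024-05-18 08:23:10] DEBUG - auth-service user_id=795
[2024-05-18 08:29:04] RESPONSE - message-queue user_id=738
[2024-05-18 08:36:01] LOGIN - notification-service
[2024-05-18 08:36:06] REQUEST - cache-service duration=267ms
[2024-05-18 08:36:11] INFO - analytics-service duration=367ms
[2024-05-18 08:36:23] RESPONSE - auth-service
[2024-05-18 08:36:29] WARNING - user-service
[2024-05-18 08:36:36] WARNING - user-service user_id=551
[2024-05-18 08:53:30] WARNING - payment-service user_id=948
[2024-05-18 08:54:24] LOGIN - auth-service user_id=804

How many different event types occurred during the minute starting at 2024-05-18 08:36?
5

To count unique event types:

1. Filter events in the minute starting at 2024-05-18 08:36
2. Extract event types from matching entries
3. Count unique types: 5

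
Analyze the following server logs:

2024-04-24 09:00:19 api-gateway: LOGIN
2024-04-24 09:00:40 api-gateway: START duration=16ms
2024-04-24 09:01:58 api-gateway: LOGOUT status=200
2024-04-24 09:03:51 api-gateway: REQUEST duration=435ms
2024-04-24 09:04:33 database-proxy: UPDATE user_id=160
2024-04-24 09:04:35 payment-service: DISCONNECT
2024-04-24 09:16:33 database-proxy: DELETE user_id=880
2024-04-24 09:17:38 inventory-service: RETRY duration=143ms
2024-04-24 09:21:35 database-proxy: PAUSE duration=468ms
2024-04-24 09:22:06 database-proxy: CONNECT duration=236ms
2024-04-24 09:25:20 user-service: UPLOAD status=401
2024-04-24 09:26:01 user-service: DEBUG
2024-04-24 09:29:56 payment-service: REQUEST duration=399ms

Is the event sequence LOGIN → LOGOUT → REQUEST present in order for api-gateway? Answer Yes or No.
Yes

To verify sequence order:

1. Find all events in sequence LOGIN → LOGOUT → REQUEST for api-gateway
2. Extract their timestamps
3. Check if timestamps are in ascending order
4. Result: Yes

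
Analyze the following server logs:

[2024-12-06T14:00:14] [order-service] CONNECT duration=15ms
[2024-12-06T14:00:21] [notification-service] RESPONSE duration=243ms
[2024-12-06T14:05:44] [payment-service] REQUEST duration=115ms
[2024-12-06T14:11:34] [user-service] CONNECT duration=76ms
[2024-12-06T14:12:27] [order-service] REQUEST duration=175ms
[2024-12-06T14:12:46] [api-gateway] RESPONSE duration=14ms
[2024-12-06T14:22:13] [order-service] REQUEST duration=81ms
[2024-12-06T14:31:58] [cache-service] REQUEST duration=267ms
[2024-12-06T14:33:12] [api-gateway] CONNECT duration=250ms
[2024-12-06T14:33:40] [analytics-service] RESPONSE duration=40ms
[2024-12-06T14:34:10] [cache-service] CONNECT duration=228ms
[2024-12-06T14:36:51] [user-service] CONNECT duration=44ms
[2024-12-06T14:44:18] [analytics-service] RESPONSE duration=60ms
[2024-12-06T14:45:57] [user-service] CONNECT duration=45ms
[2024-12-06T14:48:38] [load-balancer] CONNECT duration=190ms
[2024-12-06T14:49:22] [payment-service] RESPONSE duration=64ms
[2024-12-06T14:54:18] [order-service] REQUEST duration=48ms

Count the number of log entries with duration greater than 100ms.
7

To count timeouts:

1. Threshold: 100ms
2. Extract duration from each log entry
3. Count entries where duration > 100
4. Timeout count: 7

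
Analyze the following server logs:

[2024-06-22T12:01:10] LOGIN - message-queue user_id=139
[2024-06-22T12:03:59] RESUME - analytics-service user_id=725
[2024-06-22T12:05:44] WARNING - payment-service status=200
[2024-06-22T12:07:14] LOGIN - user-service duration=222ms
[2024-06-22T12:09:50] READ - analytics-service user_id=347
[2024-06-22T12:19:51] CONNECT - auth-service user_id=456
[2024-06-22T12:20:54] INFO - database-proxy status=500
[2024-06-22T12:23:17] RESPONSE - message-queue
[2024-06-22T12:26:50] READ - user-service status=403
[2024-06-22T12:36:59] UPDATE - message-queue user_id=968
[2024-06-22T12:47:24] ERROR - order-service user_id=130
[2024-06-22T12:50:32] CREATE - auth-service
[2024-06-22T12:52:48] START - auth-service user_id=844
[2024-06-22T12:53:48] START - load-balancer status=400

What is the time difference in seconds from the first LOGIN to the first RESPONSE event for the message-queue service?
1327

To find the time between events:

1. Locate the first LOGIN event for message-queue: 2024-06-22T12:01:10
2. Locate the first RESPONSE event for message-queue: 2024-06-22T12:23:17
3. Calculate the difference: 2024-06-22T12:23:17 - 2024-06-22T12:01:10 = 1327 seconds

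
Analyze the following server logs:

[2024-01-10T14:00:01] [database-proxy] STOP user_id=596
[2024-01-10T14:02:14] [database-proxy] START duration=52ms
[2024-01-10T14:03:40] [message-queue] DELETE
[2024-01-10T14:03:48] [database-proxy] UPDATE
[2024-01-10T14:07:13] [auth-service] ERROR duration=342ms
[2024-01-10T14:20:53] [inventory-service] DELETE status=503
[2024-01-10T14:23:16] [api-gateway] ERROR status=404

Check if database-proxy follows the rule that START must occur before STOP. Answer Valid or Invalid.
Invalid

To validate ordering:

1. Required order: START → STOP
2. Rule: START must occur before STOP
3. Check actual order of events for database-proxy
4. Result: Invalid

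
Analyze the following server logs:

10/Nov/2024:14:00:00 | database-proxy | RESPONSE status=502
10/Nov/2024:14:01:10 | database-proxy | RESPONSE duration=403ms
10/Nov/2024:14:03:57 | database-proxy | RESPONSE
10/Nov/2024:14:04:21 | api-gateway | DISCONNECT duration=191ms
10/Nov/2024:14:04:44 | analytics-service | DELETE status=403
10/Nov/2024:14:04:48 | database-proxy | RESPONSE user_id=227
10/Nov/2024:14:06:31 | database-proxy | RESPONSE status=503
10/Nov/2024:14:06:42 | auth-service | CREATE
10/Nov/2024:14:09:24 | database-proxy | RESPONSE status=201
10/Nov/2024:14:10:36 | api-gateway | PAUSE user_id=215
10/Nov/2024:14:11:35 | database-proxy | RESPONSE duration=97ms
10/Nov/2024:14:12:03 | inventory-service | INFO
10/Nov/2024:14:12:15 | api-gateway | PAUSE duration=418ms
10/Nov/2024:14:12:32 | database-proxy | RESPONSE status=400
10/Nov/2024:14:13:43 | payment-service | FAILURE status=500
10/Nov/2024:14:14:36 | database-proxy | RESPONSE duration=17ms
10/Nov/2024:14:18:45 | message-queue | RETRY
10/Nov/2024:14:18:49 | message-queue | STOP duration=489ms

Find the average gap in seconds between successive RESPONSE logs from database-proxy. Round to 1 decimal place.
109.5

To calculate average interval:

1. Find all RESPONSE events for database-proxy in order
2. Calculate time gaps between consecutive events
3. Compute mean of gaps: 876 / 8 = 109.5 seconds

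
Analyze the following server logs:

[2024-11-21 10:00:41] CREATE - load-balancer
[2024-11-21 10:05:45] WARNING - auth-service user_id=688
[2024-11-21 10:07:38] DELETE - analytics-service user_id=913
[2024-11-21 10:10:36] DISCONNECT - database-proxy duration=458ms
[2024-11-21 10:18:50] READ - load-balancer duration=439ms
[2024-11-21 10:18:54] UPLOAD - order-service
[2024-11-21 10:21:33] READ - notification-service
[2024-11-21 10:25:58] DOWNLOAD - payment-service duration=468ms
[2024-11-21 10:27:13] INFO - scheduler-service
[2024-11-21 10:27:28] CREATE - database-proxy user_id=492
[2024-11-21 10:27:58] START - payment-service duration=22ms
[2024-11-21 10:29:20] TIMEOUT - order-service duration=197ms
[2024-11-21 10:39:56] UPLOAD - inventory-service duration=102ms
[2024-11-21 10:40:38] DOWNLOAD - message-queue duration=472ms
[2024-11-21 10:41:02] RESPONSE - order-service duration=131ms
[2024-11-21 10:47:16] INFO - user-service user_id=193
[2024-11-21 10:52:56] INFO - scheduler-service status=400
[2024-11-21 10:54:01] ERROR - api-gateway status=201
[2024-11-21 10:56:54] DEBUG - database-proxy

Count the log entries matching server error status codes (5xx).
0

To find matching entries:

1. Pattern to match: server error status codes (5xx)
2. Scan each log entry for the pattern
3. Count matches: 0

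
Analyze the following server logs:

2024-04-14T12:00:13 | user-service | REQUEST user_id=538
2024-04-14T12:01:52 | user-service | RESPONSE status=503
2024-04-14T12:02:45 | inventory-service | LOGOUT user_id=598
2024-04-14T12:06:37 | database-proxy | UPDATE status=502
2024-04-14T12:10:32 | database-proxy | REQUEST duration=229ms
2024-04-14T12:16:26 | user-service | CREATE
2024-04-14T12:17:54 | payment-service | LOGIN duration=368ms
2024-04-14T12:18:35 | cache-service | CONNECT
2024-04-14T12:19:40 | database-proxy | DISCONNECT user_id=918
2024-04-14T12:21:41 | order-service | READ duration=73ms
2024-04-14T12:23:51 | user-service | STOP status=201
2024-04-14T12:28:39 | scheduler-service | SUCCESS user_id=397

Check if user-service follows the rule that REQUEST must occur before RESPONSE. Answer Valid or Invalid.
Valid

To validate ordering:

1. Required order: REQUEST → RESPONSE
2. Rule: REQUEST must occur before RESPONSE
3. Check actual order of events for user-service
4. Result: Valid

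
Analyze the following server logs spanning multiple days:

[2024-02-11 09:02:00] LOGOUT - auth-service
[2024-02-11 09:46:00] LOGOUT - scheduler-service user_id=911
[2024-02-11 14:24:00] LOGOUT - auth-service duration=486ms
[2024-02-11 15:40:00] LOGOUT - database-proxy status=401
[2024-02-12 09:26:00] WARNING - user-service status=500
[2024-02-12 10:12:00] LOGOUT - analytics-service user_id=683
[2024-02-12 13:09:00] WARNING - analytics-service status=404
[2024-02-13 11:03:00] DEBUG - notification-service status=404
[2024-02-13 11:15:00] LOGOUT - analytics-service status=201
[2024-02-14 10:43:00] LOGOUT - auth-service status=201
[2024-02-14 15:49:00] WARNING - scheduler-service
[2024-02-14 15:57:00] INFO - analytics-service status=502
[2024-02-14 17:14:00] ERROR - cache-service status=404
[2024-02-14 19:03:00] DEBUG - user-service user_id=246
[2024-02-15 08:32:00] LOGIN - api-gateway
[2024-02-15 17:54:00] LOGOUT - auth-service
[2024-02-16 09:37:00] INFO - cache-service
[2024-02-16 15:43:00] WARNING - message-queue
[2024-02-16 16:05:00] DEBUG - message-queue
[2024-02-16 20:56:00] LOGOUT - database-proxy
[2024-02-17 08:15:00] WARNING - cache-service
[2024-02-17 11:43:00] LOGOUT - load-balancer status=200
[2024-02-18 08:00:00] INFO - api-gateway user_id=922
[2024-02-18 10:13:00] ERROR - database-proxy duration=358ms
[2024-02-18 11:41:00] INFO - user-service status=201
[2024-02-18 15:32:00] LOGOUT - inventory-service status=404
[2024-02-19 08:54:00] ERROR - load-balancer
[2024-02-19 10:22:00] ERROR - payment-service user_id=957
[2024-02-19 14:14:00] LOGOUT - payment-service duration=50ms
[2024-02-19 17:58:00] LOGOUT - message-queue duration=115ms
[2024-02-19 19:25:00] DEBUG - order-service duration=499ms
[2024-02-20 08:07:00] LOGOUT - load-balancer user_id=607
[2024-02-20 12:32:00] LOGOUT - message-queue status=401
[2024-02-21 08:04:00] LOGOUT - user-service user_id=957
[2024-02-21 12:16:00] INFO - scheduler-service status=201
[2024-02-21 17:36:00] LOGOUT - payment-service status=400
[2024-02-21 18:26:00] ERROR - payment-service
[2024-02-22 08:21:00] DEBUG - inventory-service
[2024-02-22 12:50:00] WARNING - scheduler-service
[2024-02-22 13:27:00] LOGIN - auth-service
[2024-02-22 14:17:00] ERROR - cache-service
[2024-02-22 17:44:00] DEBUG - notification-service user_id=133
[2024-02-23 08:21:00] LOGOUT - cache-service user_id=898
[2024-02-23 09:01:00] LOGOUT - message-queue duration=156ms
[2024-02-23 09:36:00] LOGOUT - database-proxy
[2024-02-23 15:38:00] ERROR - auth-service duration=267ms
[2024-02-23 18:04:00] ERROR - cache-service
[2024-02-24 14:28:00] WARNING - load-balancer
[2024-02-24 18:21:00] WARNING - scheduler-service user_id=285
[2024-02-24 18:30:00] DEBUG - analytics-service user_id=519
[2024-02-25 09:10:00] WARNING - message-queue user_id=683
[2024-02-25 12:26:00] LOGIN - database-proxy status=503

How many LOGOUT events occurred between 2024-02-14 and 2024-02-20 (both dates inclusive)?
9

To filter by date range:

1. Date range: 2024-02-14 through 2024-02-20, both dates inclusive
2. Filter for LOGOUT events whose date falls in this range
3. Count matching events: 9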